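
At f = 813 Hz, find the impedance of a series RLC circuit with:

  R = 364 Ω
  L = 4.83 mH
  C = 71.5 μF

Step 1 — Angular frequency: ω = 2π·f = 2π·813 = 5108 rad/s.
Step 2 — Component impedances:
  R: Z = R = 364 Ω
  L: Z = jωL = j·5108·0.00483 = 0 + j24.67 Ω
  C: Z = 1/(jωC) = -j/(ω·C) = 0 - j2.738 Ω
Step 3 — Series combination: Z_total = R + L + C = 364 + j21.93 Ω = 364.7∠3.4° Ω.

Z = 364 + j21.93 Ω = 364.7∠3.4° Ω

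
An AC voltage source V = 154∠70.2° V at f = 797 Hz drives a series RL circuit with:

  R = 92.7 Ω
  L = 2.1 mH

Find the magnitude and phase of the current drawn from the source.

Step 1 — Angular frequency: ω = 2π·f = 2π·797 = 5008 rad/s.
Step 2 — Component impedances:
  R: Z = R = 92.7 Ω
  L: Z = jωL = j·5008·0.0021 = 0 + j10.52 Ω
Step 3 — Series combination: Z_total = R + L = 92.7 + j10.52 Ω = 93.29∠6.5° Ω.
Step 4 — Source phasor: V = 154∠70.2° V = 52.17 + j144.9 V.
Step 5 — Ohm's law: I = V / Z_total = (52.17 + j144.9) / (92.7 + j10.52) = 0.7307 + j1.48 A.
Step 6 — Convert to polar: |I| = 1.651 A, ∠I = 63.7°.

I = 1.651∠63.7° A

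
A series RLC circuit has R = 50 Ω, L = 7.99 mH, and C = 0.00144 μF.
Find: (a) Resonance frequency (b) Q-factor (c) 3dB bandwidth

Step 1 — Resonance: ω₀ = 1/√(LC) = 1/√(0.00799·1.44e-09) = 2.948e+05 rad/s.
Step 2 — f₀ = ω₀/(2π) = 4.692e+04 Hz.
Step 3 — Series Q: Q = ω₀L/R = 2.948e+05·0.00799/50 = 47.11.
Step 4 — Bandwidth: Δω = ω₀/Q = 6258 rad/s; BW = Δω/(2π) = 996 Hz.

(a) f₀ = 4.692e+04 Hz  (b) Q = 47.11  (c) BW = 996 Hz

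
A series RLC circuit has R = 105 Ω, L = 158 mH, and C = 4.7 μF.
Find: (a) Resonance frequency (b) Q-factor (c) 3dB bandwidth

Step 1 — Resonance: ω₀ = 1/√(LC) = 1/√(0.158·4.7e-06) = 1160 rad/s.
Step 2 — f₀ = ω₀/(2π) = 184.7 Hz.
Step 3 — Series Q: Q = ω₀L/R = 1160·0.158/105 = 1.746.
Step 4 — Bandwidth: Δω = ω₀/Q = 664.6 rad/s; BW = Δω/(2π) = 105.8 Hz.

(a) f₀ = 184.7 Hz  (b) Q = 1.746  (c) BW = 105.8 Hz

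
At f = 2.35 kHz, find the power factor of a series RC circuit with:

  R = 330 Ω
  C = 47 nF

Step 1 — Angular frequency: ω = 2π·f = 2π·2350 = 1.477e+04 rad/s.
Step 2 — Component impedances:
  R: Z = R = 330 Ω
  C: Z = 1/(jωC) = -j/(ω·C) = 0 - j1441 Ω
Step 3 — Series combination: Z_total = R + C = 330 - j1441 Ω = 1478∠-77.1° Ω.
Step 4 — Power factor: PF = cos(φ) = Re(Z)/|Z| = 330/1478.3 = 0.2232.
Step 5 — Type: Im(Z) = -1441 ⇒ leading (phase φ = -77.1°).

PF = 0.2232 (leading, φ = -77.1°)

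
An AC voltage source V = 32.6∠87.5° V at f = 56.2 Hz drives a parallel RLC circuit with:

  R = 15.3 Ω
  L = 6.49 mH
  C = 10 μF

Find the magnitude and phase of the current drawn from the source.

Step 1 — Angular frequency: ω = 2π·f = 2π·56.2 = 353.1 rad/s.
Step 2 — Component impedances:
  R: Z = R = 15.3 Ω
  L: Z = jωL = j·353.1·0.00649 = 0 + j2.292 Ω
  C: Z = 1/(jωC) = -j/(ω·C) = 0 - j283.2 Ω
Step 3 — Parallel combination: 1/Z_total = 1/R + 1/L + 1/C; Z_total = 0.3411 + j2.259 Ω = 2.285∠81.4° Ω.
Step 4 — Source phasor: V = 32.6∠87.5° V = 1.422 + j32.57 V.
Step 5 — Ohm's law: I = V / Z_total = (1.422 + j32.57) / (0.3411 + j2.259) = 14.19 + j1.513 A.
Step 6 — Convert to polar: |I| = 14.27 A, ∠I = 6.1°.

I = 14.27∠6.1° A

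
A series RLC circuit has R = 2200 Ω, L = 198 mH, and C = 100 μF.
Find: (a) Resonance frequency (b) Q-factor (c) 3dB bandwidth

Step 1 — Resonance: ω₀ = 1/√(LC) = 1/√(0.198·0.0001) = 224.7 rad/s.
Step 2 — f₀ = ω₀/(2π) = 35.77 Hz.
Step 3 — Series Q: Q = ω₀L/R = 224.7·0.198/2200 = 0.02023.
Step 4 — Bandwidth: Δω = ω₀/Q = 1.111e+04 rad/s; BW = Δω/(2π) = 1768 Hz.

(a) f₀ = 35.77 Hz  (b) Q = 0.02023  (c) BW = 1768 Hz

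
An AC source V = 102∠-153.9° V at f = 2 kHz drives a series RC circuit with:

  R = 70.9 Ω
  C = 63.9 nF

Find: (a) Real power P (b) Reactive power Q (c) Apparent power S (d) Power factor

Step 1 — Angular frequency: ω = 2π·f = 2π·2000 = 1.257e+04 rad/s.
Step 2 — Component impedances:
  R: Z = R = 70.9 Ω
  C: Z = 1/(jωC) = -j/(ω·C) = 0 - j1245 Ω
Step 3 — Series combination: Z_total = R + C = 70.9 - j1245 Ω = 1247∠-86.7° Ω.
Step 4 — Source phasor: V = 102∠-153.9° V = -91.6 - j44.87 V.
Step 5 — Current: I = V / Z = 0.03174 - j0.07536 A = 0.08177∠-67.2° A.
Step 6 — Complex power: S = V·I* = 0.4741 - j8.327 VA.
Step 7 — Real power: P = Re(S) = 0.4741 W.
Step 8 — Reactive power: Q = Im(S) = -8.327 VAR.
Step 9 — Apparent power: |S| = 8.341 VA.
Step 10 — Power factor: PF = P/|S| = 0.05684 (leading).

(a) P = 0.4741 W  (b) Q = -8.327 VAR  (c) S = 8.341 VA  (d) PF = 0.05684 (leading)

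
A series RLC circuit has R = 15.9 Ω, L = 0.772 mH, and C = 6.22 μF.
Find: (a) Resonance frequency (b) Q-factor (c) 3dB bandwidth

Step 1 — Resonance: ω₀ = 1/√(LC) = 1/√(0.000772·6.22e-06) = 1.443e+04 rad/s.
Step 2 — f₀ = ω₀/(2π) = 2297 Hz.
Step 3 — Series Q: Q = ω₀L/R = 1.443e+04·0.000772/15.9 = 0.7007.
Step 4 — Bandwidth: Δω = ω₀/Q = 2.06e+04 rad/s; BW = Δω/(2π) = 3278 Hz.

(a) f₀ = 2297 Hz  (b) Q = 0.7007  (c) BW = 3278 Hz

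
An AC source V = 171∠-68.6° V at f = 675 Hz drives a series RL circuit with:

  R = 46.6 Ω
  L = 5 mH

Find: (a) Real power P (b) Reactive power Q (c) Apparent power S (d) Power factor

Step 1 — Angular frequency: ω = 2π·f = 2π·675 = 4241 rad/s.
Step 2 — Component impedances:
  R: Z = R = 46.6 Ω
  L: Z = jωL = j·4241·0.005 = 0 + j21.21 Ω
Step 3 — Series combination: Z_total = R + L = 46.6 + j21.21 Ω = 51.2∠24.5° Ω.
Step 4 — Source phasor: V = 171∠-68.6° V = 62.39 - j159.2 V.
Step 5 — Current: I = V / Z = -0.1788 - j3.335 A = 3.34∠-93.1° A.
Step 6 — Complex power: S = V·I* = 519.8 + j236.6 VA.
Step 7 — Real power: P = Re(S) = 519.8 W.
Step 8 — Reactive power: Q = Im(S) = 236.6 VAR.
Step 9 — Apparent power: |S| = 571.1 VA.
Step 10 — Power factor: PF = P/|S| = 0.9102 (lagging).

(a) P = 519.8 W  (b) Q = 236.6 VAR  (c) S = 571.1 VA  (d) PF = 0.9102 (lagging)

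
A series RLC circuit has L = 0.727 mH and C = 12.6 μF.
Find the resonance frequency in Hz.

Step 1 — Resonance condition Im(Z)=0 gives ω₀ = 1/√(LC).
Step 2 — ω₀ = 1/√(0.000727·1.26e-05) = 1.045e+04 rad/s.
Step 3 — f₀ = ω₀/(2π) = 1663 Hz.

f₀ = 1663 Hz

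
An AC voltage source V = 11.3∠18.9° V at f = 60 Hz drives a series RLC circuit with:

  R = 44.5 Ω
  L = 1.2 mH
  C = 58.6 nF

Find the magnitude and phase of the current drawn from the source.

Step 1 — Angular frequency: ω = 2π·f = 2π·60 = 377 rad/s.
Step 2 — Component impedances:
  R: Z = R = 44.5 Ω
  L: Z = jωL = j·377·0.0012 = 0 + j0.4524 Ω
  C: Z = 1/(jωC) = -j/(ω·C) = 0 - j4.527e+04 Ω
Step 3 — Series combination: Z_total = R + L + C = 44.5 - j4.527e+04 Ω = 4.527e+04∠-89.9° Ω.
Step 4 — Source phasor: V = 11.3∠18.9° V = 10.69 + j3.66 V.
Step 5 — Ohm's law: I = V / Z_total = (10.69 + j3.66) / (44.5 - j4.527e+04) = -8.063e-05 + j0.0002363 A.
Step 6 — Convert to polar: |I| = 0.0002496 A, ∠I = 108.8°.

I = 0.0002496∠108.8° A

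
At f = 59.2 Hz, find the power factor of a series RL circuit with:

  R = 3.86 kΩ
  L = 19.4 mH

Step 1 — Angular frequency: ω = 2π·f = 2π·59.2 = 372 rad/s.
Step 2 — Component impedances:
  R: Z = R = 3860 Ω
  L: Z = jωL = j·372·0.0194 = 0 + j7.216 Ω
Step 3 — Series combination: Z_total = R + L = 3860 + j7.216 Ω = 3860∠0.1° Ω.
Step 4 — Power factor: PF = cos(φ) = Re(Z)/|Z| = 3860/3860 = 1.
Step 5 — Type: Im(Z) = 7.216 ⇒ lagging (phase φ = 0.1°).

PF = 1 (lagging, φ = 0.1°)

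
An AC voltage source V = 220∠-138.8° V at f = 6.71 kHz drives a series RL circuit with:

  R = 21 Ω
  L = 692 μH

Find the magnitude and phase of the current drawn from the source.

Step 1 — Angular frequency: ω = 2π·f = 2π·6710 = 4.216e+04 rad/s.
Step 2 — Component impedances:
  R: Z = R = 21 Ω
  L: Z = jωL = j·4.216e+04·0.000692 = 0 + j29.17 Ω
Step 3 — Series combination: Z_total = R + L = 21 + j29.17 Ω = 35.95∠54.3° Ω.
Step 4 — Source phasor: V = 220∠-138.8° V = -165.5 - j144.9 V.
Step 5 — Ohm's law: I = V / Z_total = (-165.5 - j144.9) / (21 + j29.17) = -5.962 + j1.382 A.
Step 6 — Convert to polar: |I| = 6.12 A, ∠I = 166.9°.

I = 6.12∠166.9° A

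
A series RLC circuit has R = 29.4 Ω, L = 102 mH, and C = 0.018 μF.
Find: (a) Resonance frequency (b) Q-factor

Step 1 — Resonance condition Im(Z)=0 gives ω₀ = 1/√(LC).
Step 2 — ω₀ = 1/√(0.102·1.8e-08) = 2.334e+04 rad/s.
Step 3 — f₀ = ω₀/(2π) = 3714 Hz.
Step 4 — Series Q: Q = ω₀L/R = 2.334e+04·0.102/29.4 = 80.97.

(a) f₀ = 3714 Hz  (b) Q = 80.97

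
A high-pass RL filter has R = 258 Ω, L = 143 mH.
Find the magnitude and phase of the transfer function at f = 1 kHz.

Step 1 — Angular frequency: ω = 2π·1000 = 6283 rad/s.
Step 2 — Transfer function: H(jω) = jωL/(R + jωL).
Step 3 — Numerator jωL = j·898.5; denominator R + jωL = 258 + j898.5.
Step 4 — H = 0.9238 + j0.2653.
Step 5 — Magnitude: |H| = 0.9612 (-0.3 dB); phase: φ = 16.0°.

|H| = 0.9612 (-0.3 dB), φ = 16.0°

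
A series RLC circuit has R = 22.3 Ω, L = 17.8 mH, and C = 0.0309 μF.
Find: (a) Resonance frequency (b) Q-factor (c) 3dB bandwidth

Step 1 — Resonance: ω₀ = 1/√(LC) = 1/√(0.0178·3.09e-08) = 4.264e+04 rad/s.
Step 2 — f₀ = ω₀/(2π) = 6786 Hz.
Step 3 — Series Q: Q = ω₀L/R = 4.264e+04·0.0178/22.3 = 34.04.
Step 4 — Bandwidth: Δω = ω₀/Q = 1253 rad/s; BW = Δω/(2π) = 199.4 Hz.

(a) f₀ = 6786 Hz  (b) Q = 34.04  (c) BW = 199.4 Hz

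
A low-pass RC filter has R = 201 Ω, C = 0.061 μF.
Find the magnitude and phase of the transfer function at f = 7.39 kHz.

Step 1 — Angular frequency: ω = 2π·7390 = 4.643e+04 rad/s.
Step 2 — Transfer function: H(jω) = 1/(1 + jωRC).
Step 3 — Denominator: 1 + jωRC = 1 + j·4.643e+04·201·6.1e-08 = 1 + j0.5693.
Step 4 — H = 0.7552 - j0.43.
Step 5 — Magnitude: |H| = 0.869 (-1.2 dB); phase: φ = -29.7°.

|H| = 0.869 (-1.2 dB), φ = -29.7°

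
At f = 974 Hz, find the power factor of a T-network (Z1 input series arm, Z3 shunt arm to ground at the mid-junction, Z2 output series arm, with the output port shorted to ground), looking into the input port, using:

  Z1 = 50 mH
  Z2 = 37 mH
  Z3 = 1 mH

Step 1 — Angular frequency: ω = 2π·f = 2π·974 = 6120 rad/s.
Step 2 — Component impedances:
  Z1: Z = jωL = j·6120·0.05 = 0 + j306 Ω
  Z2: Z = jωL = j·6120·0.037 = 0 + j226.4 Ω
  Z3: Z = jωL = j·6120·0.001 = 0 + j6.12 Ω
Step 3 — With the output port shorted to ground, the output series arm Z2 runs from the junction to ground; the shunt arm Z3 also runs from the junction to ground. They appear in parallel: Z3 || Z2 = 0 + j5.959 Ω.
Step 4 — Series with input arm Z1: Z_in = Z1 + (Z3 || Z2) = 0 + j311.9 Ω = 311.9∠90.0° Ω.
Step 5 — Power factor: PF = cos(φ) = Re(Z)/|Z| = 0/311.9 = 0.
Step 6 — Type: Im(Z) = 311.9 ⇒ lagging (phase φ = 90.0°).

PF = 0 (lagging, φ = 90.0°)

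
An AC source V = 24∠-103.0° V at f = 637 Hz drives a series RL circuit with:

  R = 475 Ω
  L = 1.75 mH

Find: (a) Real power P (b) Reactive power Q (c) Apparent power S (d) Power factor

Step 1 — Angular frequency: ω = 2π·f = 2π·637 = 4002 rad/s.
Step 2 — Component impedances:
  R: Z = R = 475 Ω
  L: Z = jωL = j·4002·0.00175 = 0 + j7.004 Ω
Step 3 — Series combination: Z_total = R + L = 475 + j7.004 Ω = 475.1∠0.8° Ω.
Step 4 — Source phasor: V = 24∠-103.0° V = -5.399 - j23.38 V.
Step 5 — Current: I = V / Z = -0.01209 - j0.04905 A = 0.05052∠-103.8° A.
Step 6 — Complex power: S = V·I* = 1.212 + j0.01788 VA.
Step 7 — Real power: P = Re(S) = 1.212 W.
Step 8 — Reactive power: Q = Im(S) = 0.01788 VAR.
Step 9 — Apparent power: |S| = 1.212 VA.
Step 10 — Power factor: PF = P/|S| = 0.9999 (lagging).

(a) P = 1.212 W  (b) Q = 0.01788 VAR  (c) S = 1.212 VA  (d) PF = 0.9999 (lagging)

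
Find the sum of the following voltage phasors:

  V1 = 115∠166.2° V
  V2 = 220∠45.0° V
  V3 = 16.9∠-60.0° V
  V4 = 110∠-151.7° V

Step 1 — Convert each phasor to rectangular form:
  V1 = 115·(cos(166.2°) + j·sin(166.2°)) = -111.7 + j27.43 V
  V2 = 220·(cos(45.0°) + j·sin(45.0°)) = 155.6 + j155.6 V
  V3 = 16.9·(cos(-60.0°) + j·sin(-60.0°)) = 8.45 - j14.64 V
  V4 = 110·(cos(-151.7°) + j·sin(-151.7°)) = -96.85 - j52.15 V
Step 2 — Sum components: V_total = -44.52 + j116.2 V.
Step 3 — Convert to polar: |V_total| = 124.4 V, ∠V_total = 111.0°.

V_total = 124.4∠111.0° V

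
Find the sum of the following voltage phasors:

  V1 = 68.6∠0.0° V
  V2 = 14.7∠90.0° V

Step 1 — Convert each phasor to rectangular form:
  V1 = 68.6·(cos(0.0°) + j·sin(0.0°)) = 68.6 V
  V2 = 14.7·(cos(90.0°) + j·sin(90.0°)) = 0 + j14.7 V
Step 2 — Sum components: V_total = 68.6 + j14.7 V.
Step 3 — Convert to polar: |V_total| = 70.16 V, ∠V_total = 12.1°.

V_total = 70.16∠12.1° V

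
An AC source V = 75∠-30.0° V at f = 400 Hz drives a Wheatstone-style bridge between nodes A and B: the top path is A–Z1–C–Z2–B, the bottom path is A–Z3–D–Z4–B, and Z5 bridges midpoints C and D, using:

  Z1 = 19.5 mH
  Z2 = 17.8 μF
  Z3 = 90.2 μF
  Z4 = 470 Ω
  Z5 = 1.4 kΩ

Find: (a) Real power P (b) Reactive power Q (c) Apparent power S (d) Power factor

Step 1 — Angular frequency: ω = 2π·f = 2π·400 = 2513 rad/s.
Step 2 — Component impedances:
  Z1: Z = jωL = j·2513·0.0195 = 0 + j49.01 Ω
  Z2: Z = 1/(jωC) = -j/(ω·C) = 0 - j22.35 Ω
  Z3: Z = 1/(jωC) = -j/(ω·C) = 0 - j4.411 Ω
  Z4: Z = R = 470 Ω
  Z5: Z = R = 1400 Ω
Step 3 — Bridge requires nodal analysis (the Z5 bridge couples midpoints C and D, so the two paths cannot be reduced to a simple series/parallel combination). Setting node B to ground and injecting 1 A at node A, the 3-node admittance system at A, C, D solves to V_A = Z_AB = 3.199 + j26.36 Ω = 26.55∠83.1° Ω.
Step 4 — Source phasor: V = 75∠-30.0° V = 64.95 - j37.5 V.
Step 5 — Current: I = V / Z = -1.107 - j2.599 A = 2.825∠-113.1° A.
Step 6 — Complex power: S = V·I* = 25.53 + j210.3 VA.
Step 7 — Real power: P = Re(S) = 25.53 W.
Step 8 — Reactive power: Q = Im(S) = 210.3 VAR.
Step 9 — Apparent power: |S| = 211.9 VA.
Step 10 — Power factor: PF = P/|S| = 0.1205 (lagging).

(a) P = 25.53 W  (b) Q = 210.3 VAR  (c) S = 211.9 VA  (d) PF = 0.1205 (lagging)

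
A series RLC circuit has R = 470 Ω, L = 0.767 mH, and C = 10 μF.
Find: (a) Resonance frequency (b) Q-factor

Step 1 — Resonance condition Im(Z)=0 gives ω₀ = 1/√(LC).
Step 2 — ω₀ = 1/√(0.000767·1e-05) = 1.142e+04 rad/s.
Step 3 — f₀ = ω₀/(2π) = 1817 Hz.
Step 4 — Series Q: Q = ω₀L/R = 1.142e+04·0.000767/470 = 0.01863.

(a) f₀ = 1817 Hz  (b) Q = 0.01863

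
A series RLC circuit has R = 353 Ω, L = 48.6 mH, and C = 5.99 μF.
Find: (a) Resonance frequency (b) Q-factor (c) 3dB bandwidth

Step 1 — Resonance: ω₀ = 1/√(LC) = 1/√(0.0486·5.99e-06) = 1853 rad/s.
Step 2 — f₀ = ω₀/(2π) = 295 Hz.
Step 3 — Series Q: Q = ω₀L/R = 1853·0.0486/353 = 0.2552.
Step 4 — Bandwidth: Δω = ω₀/Q = 7263 rad/s; BW = Δω/(2π) = 1156 Hz.

(a) f₀ = 295 Hz  (b) Q = 0.2552  (c) BW = 1156 Hz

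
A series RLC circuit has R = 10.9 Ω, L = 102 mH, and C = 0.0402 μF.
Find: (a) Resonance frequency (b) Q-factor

Step 1 — Resonance condition Im(Z)=0 gives ω₀ = 1/√(LC).
Step 2 — ω₀ = 1/√(0.102·4.02e-08) = 1.562e+04 rad/s.
Step 3 — f₀ = ω₀/(2π) = 2485 Hz.
Step 4 — Series Q: Q = ω₀L/R = 1.562e+04·0.102/10.9 = 146.1.

(a) f₀ = 2485 Hz  (b) Q = 146.1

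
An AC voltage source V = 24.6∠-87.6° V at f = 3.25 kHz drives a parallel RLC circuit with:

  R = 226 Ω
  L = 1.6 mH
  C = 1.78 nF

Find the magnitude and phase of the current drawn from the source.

Step 1 — Angular frequency: ω = 2π·f = 2π·3250 = 2.042e+04 rad/s.
Step 2 — Component impedances:
  R: Z = R = 226 Ω
  L: Z = jωL = j·2.042e+04·0.0016 = 0 + j32.67 Ω
  C: Z = 1/(jωC) = -j/(ω·C) = 0 - j2.751e+04 Ω
Step 3 — Parallel combination: 1/Z_total = 1/R + 1/L + 1/C; Z_total = 4.638 + j32.04 Ω = 32.37∠81.8° Ω.
Step 4 — Source phasor: V = 24.6∠-87.6° V = 1.03 - j24.58 V.
Step 5 — Ohm's law: I = V / Z_total = (1.03 - j24.58) / (4.638 + j32.04) = -0.7468 - j0.1402 A.
Step 6 — Convert to polar: |I| = 0.7599 A, ∠I = -169.4°.

I = 0.7599∠-169.4° A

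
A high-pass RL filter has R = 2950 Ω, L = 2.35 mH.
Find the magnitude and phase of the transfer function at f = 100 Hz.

Step 1 — Angular frequency: ω = 2π·100 = 628.3 rad/s.
Step 2 — Transfer function: H(jω) = jωL/(R + jωL).
Step 3 — Numerator jωL = j·1.477; denominator R + jωL = 2950 + j1.477.
Step 4 — H = 2.505e-07 + j0.0005005.
Step 5 — Magnitude: |H| = 0.0005005 (-66.0 dB); phase: φ = 90.0°.

|H| = 0.0005005 (-66.0 dB), φ = 90.0°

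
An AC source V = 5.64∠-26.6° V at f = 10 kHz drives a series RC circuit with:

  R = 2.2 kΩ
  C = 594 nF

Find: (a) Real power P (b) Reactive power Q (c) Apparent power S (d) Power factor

Step 1 — Angular frequency: ω = 2π·f = 2π·1e+04 = 6.283e+04 rad/s.
Step 2 — Component impedances:
  R: Z = R = 2200 Ω
  C: Z = 1/(jωC) = -j/(ω·C) = 0 - j26.79 Ω
Step 3 — Series combination: Z_total = R + C = 2200 - j26.79 Ω = 2200∠-0.7° Ω.
Step 4 — Source phasor: V = 5.64∠-26.6° V = 5.043 - j2.525 V.
Step 5 — Current: I = V / Z = 0.002306 - j0.00112 A = 0.002563∠-25.9° A.
Step 6 — Complex power: S = V·I* = 0.01446 - j0.0001761 VA.
Step 7 — Real power: P = Re(S) = 0.01446 W.
Step 8 — Reactive power: Q = Im(S) = -0.0001761 VAR.
Step 9 — Apparent power: |S| = 0.01446 VA.
Step 10 — Power factor: PF = P/|S| = 0.9999 (leading).

(a) P = 0.01446 W  (b) Q = -0.0001761 VAR  (c) S = 0.01446 VA  (d) PF = 0.9999 (leading)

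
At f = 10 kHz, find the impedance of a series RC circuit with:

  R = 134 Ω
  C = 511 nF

Step 1 — Angular frequency: ω = 2π·f = 2π·1e+04 = 6.283e+04 rad/s.
Step 2 — Component impedances:
  R: Z = R = 134 Ω
  C: Z = 1/(jωC) = -j/(ω·C) = 0 - j31.15 Ω
Step 3 — Series combination: Z_total = R + C = 134 - j31.15 Ω = 137.6∠-13.1° Ω.

Z = 134 - j31.15 Ω = 137.6∠-13.1° Ω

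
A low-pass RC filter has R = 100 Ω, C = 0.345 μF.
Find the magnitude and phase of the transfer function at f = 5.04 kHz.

Step 1 — Angular frequency: ω = 2π·5040 = 3.167e+04 rad/s.
Step 2 — Transfer function: H(jω) = 1/(1 + jωRC).
Step 3 — Denominator: 1 + jωRC = 1 + j·3.167e+04·100·3.45e-07 = 1 + j1.093.
Step 4 — H = 0.4559 - j0.498.
Step 5 — Magnitude: |H| = 0.6752 (-3.4 dB); phase: φ = -47.5°.

|H| = 0.6752 (-3.4 dB), φ = -47.5°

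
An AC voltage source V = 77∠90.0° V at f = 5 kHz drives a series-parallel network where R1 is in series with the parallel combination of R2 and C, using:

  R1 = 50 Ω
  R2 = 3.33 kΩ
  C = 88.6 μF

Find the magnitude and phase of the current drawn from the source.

Step 1 — Angular frequency: ω = 2π·f = 2π·5000 = 3.142e+04 rad/s.
Step 2 — Component impedances:
  R1: Z = R = 50 Ω
  R2: Z = R = 3330 Ω
  C: Z = 1/(jωC) = -j/(ω·C) = 0 - j0.3593 Ω
Step 3 — Parallel branch: R2 || C = 1/(1/R2 + 1/C) = 3.876e-05 - j0.3593 Ω.
Step 4 — Series with R1: Z_total = R1 + (R2 || C) = 50 - j0.3593 Ω = 50∠-0.4° Ω.
Step 5 — Source phasor: V = 77∠90.0° V = 0 + j77 V.
Step 6 — Ohm's law: I = V / Z_total = (0 + j77) / (50 - j0.3593) = -0.01106 + j1.54 A.
Step 7 — Convert to polar: |I| = 1.54 A, ∠I = 90.4°.

I = 1.54∠90.4° A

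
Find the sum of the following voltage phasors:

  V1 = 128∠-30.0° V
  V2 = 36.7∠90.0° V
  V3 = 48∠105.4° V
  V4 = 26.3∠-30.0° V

Step 1 — Convert each phasor to rectangular form:
  V1 = 128·(cos(-30.0°) + j·sin(-30.0°)) = 110.9 - j64 V
  V2 = 36.7·(cos(90.0°) + j·sin(90.0°)) = 0 + j36.7 V
  V3 = 48·(cos(105.4°) + j·sin(105.4°)) = -12.75 + j46.28 V
  V4 = 26.3·(cos(-30.0°) + j·sin(-30.0°)) = 22.78 - j13.15 V
Step 2 — Sum components: V_total = 120.9 + j5.827 V.
Step 3 — Convert to polar: |V_total| = 121 V, ∠V_total = 2.8°.

V_total = 121∠2.8° V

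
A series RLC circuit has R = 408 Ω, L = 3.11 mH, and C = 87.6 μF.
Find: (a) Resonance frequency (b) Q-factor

Step 1 — Resonance condition Im(Z)=0 gives ω₀ = 1/√(LC).
Step 2 — ω₀ = 1/√(0.00311·8.76e-05) = 1916 rad/s.
Step 3 — f₀ = ω₀/(2π) = 304.9 Hz.
Step 4 — Series Q: Q = ω₀L/R = 1916·0.00311/408 = 0.0146.

(a) f₀ = 304.9 Hz  (b) Q = 0.0146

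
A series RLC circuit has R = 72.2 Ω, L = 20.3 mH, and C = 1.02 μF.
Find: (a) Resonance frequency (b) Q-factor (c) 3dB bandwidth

Step 1 — Resonance condition Im(Z)=0 gives ω₀ = 1/√(LC).
Step 2 — ω₀ = 1/√(0.0203·1.02e-06) = 6949 rad/s.
Step 3 — f₀ = ω₀/(2π) = 1106 Hz.
Step 4 — Series Q: Q = ω₀L/R = 6949·0.0203/72.2 = 1.954.
Step 5 — 3dB bandwidth: Δω = ω₀/Q = 3557 rad/s; BW = Δω/(2π) = 566.1 Hz.

(a) f₀ = 1106 Hz  (b) Q = 1.954  (c) BW = 566.1 Hz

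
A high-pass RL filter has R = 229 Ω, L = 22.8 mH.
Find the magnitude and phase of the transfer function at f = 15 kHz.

Step 1 — Angular frequency: ω = 2π·1.5e+04 = 9.425e+04 rad/s.
Step 2 — Transfer function: H(jω) = jωL/(R + jωL).
Step 3 — Numerator jωL = j·2149; denominator R + jωL = 229 + j2149.
Step 4 — H = 0.9888 + j0.1054.
Step 5 — Magnitude: |H| = 0.9944 (-0.0 dB); phase: φ = 6.1°.

|H| = 0.9944 (-0.0 dB), φ = 6.1°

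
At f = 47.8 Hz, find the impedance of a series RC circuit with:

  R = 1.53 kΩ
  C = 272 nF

Step 1 — Angular frequency: ω = 2π·f = 2π·47.8 = 300.3 rad/s.
Step 2 — Component impedances:
  R: Z = R = 1530 Ω
  C: Z = 1/(jωC) = -j/(ω·C) = 0 - j1.224e+04 Ω
Step 3 — Series combination: Z_total = R + C = 1530 - j1.224e+04 Ω = 1.234e+04∠-82.9° Ω.

Z = 1530 - j1.224e+04 Ω = 1.234e+04∠-82.9° Ω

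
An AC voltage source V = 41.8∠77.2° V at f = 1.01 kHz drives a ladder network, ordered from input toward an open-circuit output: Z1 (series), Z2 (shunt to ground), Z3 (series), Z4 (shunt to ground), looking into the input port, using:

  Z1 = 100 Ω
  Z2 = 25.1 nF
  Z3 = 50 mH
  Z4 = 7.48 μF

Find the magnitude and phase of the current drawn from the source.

Step 1 — Angular frequency: ω = 2π·f = 2π·1010 = 6346 rad/s.
Step 2 — Component impedances:
  Z1: Z = R = 100 Ω
  Z2: Z = 1/(jωC) = -j/(ω·C) = 0 - j6278 Ω
  Z3: Z = jωL = j·6346·0.05 = 0 + j317.3 Ω
  Z4: Z = 1/(jωC) = -j/(ω·C) = 0 - j21.07 Ω
Step 3 — Ladder network (open output): work backward from the far end, alternating series and parallel combinations. Z_in = 100 + j310.9 Ω = 326.6∠72.2° Ω.
Step 4 — Source phasor: V = 41.8∠77.2° V = 9.261 + j40.76 V.
Step 5 — Ohm's law: I = V / Z_total = (9.261 + j40.76) / (100 + j310.9) = 0.1275 + j0.01122 A.
Step 6 — Convert to polar: |I| = 0.128 A, ∠I = 5.0°.

I = 0.128∠5.0° A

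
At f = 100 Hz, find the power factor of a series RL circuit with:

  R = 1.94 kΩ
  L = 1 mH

Step 1 — Angular frequency: ω = 2π·f = 2π·100 = 628.3 rad/s.
Step 2 — Component impedances:
  R: Z = R = 1940 Ω
  L: Z = jωL = j·628.3·0.001 = 0 + j0.6283 Ω
Step 3 — Series combination: Z_total = R + L = 1940 + j0.6283 Ω = 1940∠0.0° Ω.
Step 4 — Power factor: PF = cos(φ) = Re(Z)/|Z| = 1940/1940 = 1.
Step 5 — Type: Im(Z) = 0.6283 ⇒ lagging (phase φ = 0.0°).

PF = 1 (lagging, φ = 0.0°)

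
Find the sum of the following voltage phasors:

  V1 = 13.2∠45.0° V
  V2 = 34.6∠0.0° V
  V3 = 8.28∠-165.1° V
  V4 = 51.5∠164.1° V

Step 1 — Convert each phasor to rectangular form:
  V1 = 13.2·(cos(45.0°) + j·sin(45.0°)) = 9.334 + j9.334 V
  V2 = 34.6·(cos(0.0°) + j·sin(0.0°)) = 34.6 V
  V3 = 8.28·(cos(-165.1°) + j·sin(-165.1°)) = -8.002 - j2.129 V
  V4 = 51.5·(cos(164.1°) + j·sin(164.1°)) = -49.53 + j14.11 V
Step 2 — Sum components: V_total = -13.6 + j21.31 V.
Step 3 — Convert to polar: |V_total| = 25.28 V, ∠V_total = 122.5°.

V_total = 25.28∠122.5° V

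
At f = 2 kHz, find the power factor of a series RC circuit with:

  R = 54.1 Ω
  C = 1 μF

Step 1 — Angular frequency: ω = 2π·f = 2π·2000 = 1.257e+04 rad/s.
Step 2 — Component impedances:
  R: Z = R = 54.1 Ω
  C: Z = 1/(jωC) = -j/(ω·C) = 0 - j79.58 Ω
Step 3 — Series combination: Z_total = R + C = 54.1 - j79.58 Ω = 96.23∠-55.8° Ω.
Step 4 — Power factor: PF = cos(φ) = Re(Z)/|Z| = 54.1/96.23 = 0.5622.
Step 5 — Type: Im(Z) = -79.58 ⇒ leading (phase φ = -55.8°).

PF = 0.5622 (leading, φ = -55.8°)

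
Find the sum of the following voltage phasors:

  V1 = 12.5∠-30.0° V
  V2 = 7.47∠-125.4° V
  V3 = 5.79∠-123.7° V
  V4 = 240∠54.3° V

Step 1 — Convert each phasor to rectangular form:
  V1 = 12.5·(cos(-30.0°) + j·sin(-30.0°)) = 10.83 - j6.25 V
  V2 = 7.47·(cos(-125.4°) + j·sin(-125.4°)) = -4.327 - j6.089 V
  V3 = 5.79·(cos(-123.7°) + j·sin(-123.7°)) = -3.213 - j4.817 V
  V4 = 240·(cos(54.3°) + j·sin(54.3°)) = 140 + j194.9 V
Step 2 — Sum components: V_total = 143.3 + j177.7 V.
Step 3 — Convert to polar: |V_total| = 228.3 V, ∠V_total = 51.1°.

V_total = 228.3∠51.1° V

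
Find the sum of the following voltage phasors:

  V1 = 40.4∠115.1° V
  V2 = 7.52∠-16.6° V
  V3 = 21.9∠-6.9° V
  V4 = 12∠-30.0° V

Step 1 — Convert each phasor to rectangular form:
  V1 = 40.4·(cos(115.1°) + j·sin(115.1°)) = -17.14 + j36.58 V
  V2 = 7.52·(cos(-16.6°) + j·sin(-16.6°)) = 7.207 - j2.148 V
  V3 = 21.9·(cos(-6.9°) + j·sin(-6.9°)) = 21.74 - j2.631 V
  V4 = 12·(cos(-30.0°) + j·sin(-30.0°)) = 10.39 - j6 V
Step 2 — Sum components: V_total = 22.2 + j25.81 V.
Step 3 — Convert to polar: |V_total| = 34.04 V, ∠V_total = 49.3°.

V_total = 34.04∠49.3° V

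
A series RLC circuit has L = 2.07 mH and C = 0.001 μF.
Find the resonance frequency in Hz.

Step 1 — Resonance condition Im(Z)=0 gives ω₀ = 1/√(LC).
Step 2 — ω₀ = 1/√(0.00207·1e-09) = 6.95e+05 rad/s.
Step 3 — f₀ = ω₀/(2π) = 1.106e+05 Hz.

f₀ = 1.106e+05 Hz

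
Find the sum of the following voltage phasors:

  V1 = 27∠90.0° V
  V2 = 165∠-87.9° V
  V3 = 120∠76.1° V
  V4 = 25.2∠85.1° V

Step 1 — Convert each phasor to rectangular form:
  V1 = 27·(cos(90.0°) + j·sin(90.0°)) = 0 + j27 V
  V2 = 165·(cos(-87.9°) + j·sin(-87.9°)) = 6.046 - j164.9 V
  V3 = 120·(cos(76.1°) + j·sin(76.1°)) = 28.83 + j116.5 V
  V4 = 25.2·(cos(85.1°) + j·sin(85.1°)) = 2.153 + j25.11 V
Step 2 — Sum components: V_total = 37.03 + j3.705 V.
Step 3 — Convert to polar: |V_total| = 37.21 V, ∠V_total = 5.7°.

V_total = 37.21∠5.7° V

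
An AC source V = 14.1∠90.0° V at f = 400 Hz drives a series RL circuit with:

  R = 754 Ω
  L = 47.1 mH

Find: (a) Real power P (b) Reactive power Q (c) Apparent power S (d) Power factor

Step 1 — Angular frequency: ω = 2π·f = 2π·400 = 2513 rad/s.
Step 2 — Component impedances:
  R: Z = R = 754 Ω
  L: Z = jωL = j·2513·0.0471 = 0 + j118.4 Ω
Step 3 — Series combination: Z_total = R + L = 754 + j118.4 Ω = 763.2∠8.9° Ω.
Step 4 — Source phasor: V = 14.1∠90.0° V = 0 + j14.1 V.
Step 5 — Current: I = V / Z = 0.002865 + j0.01825 A = 0.01847∠81.1° A.
Step 6 — Complex power: S = V·I* = 0.2573 + j0.0404 VA.
Step 7 — Real power: P = Re(S) = 0.2573 W.
Step 8 — Reactive power: Q = Im(S) = 0.0404 VAR.
Step 9 — Apparent power: |S| = 0.2605 VA.
Step 10 — Power factor: PF = P/|S| = 0.9879 (lagging).

(a) P = 0.2573 W  (b) Q = 0.0404 VAR  (c) S = 0.2605 VA  (d) PF = 0.9879 (lagging)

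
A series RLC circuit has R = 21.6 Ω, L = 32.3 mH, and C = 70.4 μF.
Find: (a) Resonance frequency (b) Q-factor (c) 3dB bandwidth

Step 1 — Resonance condition Im(Z)=0 gives ω₀ = 1/√(LC).
Step 2 — ω₀ = 1/√(0.0323·7.04e-05) = 663.2 rad/s.
Step 3 — f₀ = ω₀/(2π) = 105.5 Hz.
Step 4 — Series Q: Q = ω₀L/R = 663.2·0.0323/21.6 = 0.9917.
Step 5 — 3dB bandwidth: Δω = ω₀/Q = 668.7 rad/s; BW = Δω/(2π) = 106.4 Hz.

(a) f₀ = 105.5 Hz  (b) Q = 0.9917  (c) BW = 106.4 Hz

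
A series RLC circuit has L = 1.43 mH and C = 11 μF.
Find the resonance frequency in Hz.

Step 1 — Resonance condition Im(Z)=0 gives ω₀ = 1/√(LC).
Step 2 — ω₀ = 1/√(0.00143·1.1e-05) = 7973 rad/s.
Step 3 — f₀ = ω₀/(2π) = 1269 Hz.

f₀ = 1269 Hz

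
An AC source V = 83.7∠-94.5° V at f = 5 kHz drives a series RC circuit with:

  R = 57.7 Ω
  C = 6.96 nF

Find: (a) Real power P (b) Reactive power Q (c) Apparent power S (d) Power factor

Step 1 — Angular frequency: ω = 2π·f = 2π·5000 = 3.142e+04 rad/s.
Step 2 — Component impedances:
  R: Z = R = 57.7 Ω
  C: Z = 1/(jωC) = -j/(ω·C) = 0 - j4573 Ω
Step 3 — Series combination: Z_total = R + C = 57.7 - j4573 Ω = 4574∠-89.3° Ω.
Step 4 — Source phasor: V = 83.7∠-94.5° V = -6.567 - j83.44 V.
Step 5 — Current: I = V / Z = 0.01822 - j0.001666 A = 0.0183∠-5.2° A.
Step 6 — Complex power: S = V·I* = 0.01932 - j1.532 VA.
Step 7 — Real power: P = Re(S) = 0.01932 W.
Step 8 — Reactive power: Q = Im(S) = -1.532 VAR.
Step 9 — Apparent power: |S| = 1.532 VA.
Step 10 — Power factor: PF = P/|S| = 0.01262 (leading).

(a) P = 0.01932 W  (b) Q = -1.532 VAR  (c) S = 1.532 VA  (d) PF = 0.01262 (leading)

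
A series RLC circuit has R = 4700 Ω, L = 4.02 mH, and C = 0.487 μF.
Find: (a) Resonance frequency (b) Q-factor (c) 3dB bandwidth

Step 1 — Resonance condition Im(Z)=0 gives ω₀ = 1/√(LC).
Step 2 — ω₀ = 1/√(0.00402·4.87e-07) = 2.26e+04 rad/s.
Step 3 — f₀ = ω₀/(2π) = 3597 Hz.
Step 4 — Series Q: Q = ω₀L/R = 2.26e+04·0.00402/4700 = 0.01933.
Step 5 — 3dB bandwidth: Δω = ω₀/Q = 1.169e+06 rad/s; BW = Δω/(2π) = 1.861e+05 Hz.

(a) f₀ = 3597 Hz  (b) Q = 0.01933  (c) BW = 1.861e+05 Hz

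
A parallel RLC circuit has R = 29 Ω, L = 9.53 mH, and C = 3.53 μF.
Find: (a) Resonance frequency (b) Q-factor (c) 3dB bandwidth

Step 1 — Resonance: ω₀ = 1/√(LC) = 1/√(0.00953·3.53e-06) = 5452 rad/s.
Step 2 — f₀ = ω₀/(2π) = 867.7 Hz.
Step 3 — Parallel Q: Q = R/(ω₀L) = 29/(5452·0.00953) = 0.5581.
Step 4 — Bandwidth: Δω = ω₀/Q = 9768 rad/s; BW = Δω/(2π) = 1555 Hz.

(a) f₀ = 867.7 Hz  (b) Q = 0.5581  (c) BW = 1555 Hz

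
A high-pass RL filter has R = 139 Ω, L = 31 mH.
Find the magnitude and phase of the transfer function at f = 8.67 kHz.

Step 1 — Angular frequency: ω = 2π·8670 = 5.448e+04 rad/s.
Step 2 — Transfer function: H(jω) = jωL/(R + jωL).
Step 3 — Numerator jωL = j·1689; denominator R + jωL = 139 + j1689.
Step 4 — H = 0.9933 + j0.08176.
Step 5 — Magnitude: |H| = 0.9966 (-0.0 dB); phase: φ = 4.7°.

|H| = 0.9966 (-0.0 dB), φ = 4.7°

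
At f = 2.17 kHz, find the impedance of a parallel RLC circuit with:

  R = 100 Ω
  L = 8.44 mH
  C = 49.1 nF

Step 1 — Angular frequency: ω = 2π·f = 2π·2170 = 1.363e+04 rad/s.
Step 2 — Component impedances:
  R: Z = R = 100 Ω
  L: Z = jωL = j·1.363e+04·0.00844 = 0 + j115.1 Ω
  C: Z = 1/(jωC) = -j/(ω·C) = 0 - j1494 Ω
Step 3 — Parallel combination: 1/Z_total = 1/R + 1/L + 1/C; Z_total = 60.85 + j48.81 Ω = 78.01∠38.7° Ω.

Z = 60.85 + j48.81 Ω = 78.01∠38.7° Ω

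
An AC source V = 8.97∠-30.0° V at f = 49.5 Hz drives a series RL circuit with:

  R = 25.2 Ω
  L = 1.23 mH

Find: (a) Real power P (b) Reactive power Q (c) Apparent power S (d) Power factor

Step 1 — Angular frequency: ω = 2π·f = 2π·49.5 = 311 rad/s.
Step 2 — Component impedances:
  R: Z = R = 25.2 Ω
  L: Z = jωL = j·311·0.00123 = 0 + j0.3826 Ω
Step 3 — Series combination: Z_total = R + L = 25.2 + j0.3826 Ω = 25.2∠0.9° Ω.
Step 4 — Source phasor: V = 8.97∠-30.0° V = 7.768 - j4.485 V.
Step 5 — Current: I = V / Z = 0.3055 - j0.1826 A = 0.3559∠-30.9° A.
Step 6 — Complex power: S = V·I* = 3.192 + j0.04846 VA.
Step 7 — Real power: P = Re(S) = 3.192 W.
Step 8 — Reactive power: Q = Im(S) = 0.04846 VAR.
Step 9 — Apparent power: |S| = 3.193 VA.
Step 10 — Power factor: PF = P/|S| = 0.9999 (lagging).

(a) P = 3.192 W  (b) Q = 0.04846 VAR  (c) S = 3.193 VA  (d) PF = 0.9999 (lagging)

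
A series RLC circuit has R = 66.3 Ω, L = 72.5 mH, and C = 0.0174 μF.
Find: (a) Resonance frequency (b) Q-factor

Step 1 — Resonance condition Im(Z)=0 gives ω₀ = 1/√(LC).
Step 2 — ω₀ = 1/√(0.0725·1.74e-08) = 2.816e+04 rad/s.
Step 3 — f₀ = ω₀/(2π) = 4481 Hz.
Step 4 — Series Q: Q = ω₀L/R = 2.816e+04·0.0725/66.3 = 30.79.

(a) f₀ = 4481 Hz  (b) Q = 30.79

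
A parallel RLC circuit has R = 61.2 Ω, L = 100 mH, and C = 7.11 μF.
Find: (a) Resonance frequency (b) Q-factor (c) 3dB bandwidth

Step 1 — Resonance: ω₀ = 1/√(LC) = 1/√(0.1·7.11e-06) = 1186 rad/s.
Step 2 — f₀ = ω₀/(2π) = 188.7 Hz.
Step 3 — Parallel Q: Q = R/(ω₀L) = 61.2/(1186·0.1) = 0.516.
Step 4 — Bandwidth: Δω = ω₀/Q = 2298 rad/s; BW = Δω/(2π) = 365.8 Hz.

(a) f₀ = 188.7 Hz  (b) Q = 0.516  (c) BW = 365.8 Hz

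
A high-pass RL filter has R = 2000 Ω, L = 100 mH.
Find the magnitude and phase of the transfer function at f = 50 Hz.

Step 1 — Angular frequency: ω = 2π·50 = 314.2 rad/s.
Step 2 — Transfer function: H(jω) = jωL/(R + jωL).
Step 3 — Numerator jωL = j·31.42; denominator R + jωL = 2000 + j31.42.
Step 4 — H = 0.0002467 + j0.0157.
Step 5 — Magnitude: |H| = 0.01571 (-36.1 dB); phase: φ = 89.1°.

|H| = 0.01571 (-36.1 dB), φ = 89.1°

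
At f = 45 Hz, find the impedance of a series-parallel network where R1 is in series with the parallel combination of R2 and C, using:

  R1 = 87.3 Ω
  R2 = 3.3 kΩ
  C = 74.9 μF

Step 1 — Angular frequency: ω = 2π·f = 2π·45 = 282.7 rad/s.
Step 2 — Component impedances:
  R1: Z = R = 87.3 Ω
  R2: Z = R = 3300 Ω
  C: Z = 1/(jωC) = -j/(ω·C) = 0 - j47.22 Ω
Step 3 — Parallel branch: R2 || C = 1/(1/R2 + 1/C) = 0.6755 - j47.21 Ω.
Step 4 — Series with R1: Z_total = R1 + (R2 || C) = 87.98 - j47.21 Ω = 99.84∠-28.2° Ω.

Z = 87.98 - j47.21 Ω = 99.84∠-28.2° Ω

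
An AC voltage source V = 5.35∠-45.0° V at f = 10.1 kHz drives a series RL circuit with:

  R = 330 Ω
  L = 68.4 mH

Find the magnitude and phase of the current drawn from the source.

Step 1 — Angular frequency: ω = 2π·f = 2π·1.01e+04 = 6.346e+04 rad/s.
Step 2 — Component impedances:
  R: Z = R = 330 Ω
  L: Z = jωL = j·6.346e+04·0.0684 = 0 + j4341 Ω
Step 3 — Series combination: Z_total = R + L = 330 + j4341 Ω = 4353∠85.7° Ω.
Step 4 — Source phasor: V = 5.35∠-45.0° V = 3.783 - j3.783 V.
Step 5 — Ohm's law: I = V / Z_total = (3.783 - j3.783) / (330 + j4341) = -0.0008006 - j0.0009324 A.
Step 6 — Convert to polar: |I| = 0.001229 A, ∠I = -130.7°.

I = 0.001229∠-130.7° A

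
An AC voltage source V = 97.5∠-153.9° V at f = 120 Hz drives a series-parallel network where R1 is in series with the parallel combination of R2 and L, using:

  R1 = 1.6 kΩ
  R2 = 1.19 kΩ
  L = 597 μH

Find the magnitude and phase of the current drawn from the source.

Step 1 — Angular frequency: ω = 2π·f = 2π·120 = 754 rad/s.
Step 2 — Component impedances:
  R1: Z = R = 1600 Ω
  R2: Z = R = 1190 Ω
  L: Z = jωL = j·754·0.000597 = 0 + j0.4501 Ω
Step 3 — Parallel branch: R2 || L = 1/(1/R2 + 1/L) = 0.0001703 + j0.4501 Ω.
Step 4 — Series with R1: Z_total = R1 + (R2 || L) = 1600 + j0.4501 Ω = 1600∠0.0° Ω.
Step 5 — Source phasor: V = 97.5∠-153.9° V = -87.56 - j42.89 V.
Step 6 — Ohm's law: I = V / Z_total = (-87.56 - j42.89) / (1600 + j0.4501) = -0.05473 - j0.02679 A.
Step 7 — Convert to polar: |I| = 0.06094 A, ∠I = -153.9°.

I = 0.06094∠-153.9° A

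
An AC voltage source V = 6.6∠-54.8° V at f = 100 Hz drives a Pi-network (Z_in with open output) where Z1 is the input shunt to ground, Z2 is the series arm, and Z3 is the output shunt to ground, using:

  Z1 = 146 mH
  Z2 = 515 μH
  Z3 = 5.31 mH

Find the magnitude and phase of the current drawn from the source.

Step 1 — Angular frequency: ω = 2π·f = 2π·100 = 628.3 rad/s.
Step 2 — Component impedances:
  Z1: Z = jωL = j·628.3·0.146 = 0 + j91.73 Ω
  Z2: Z = jωL = j·628.3·0.000515 = 0 + j0.3236 Ω
  Z3: Z = jωL = j·628.3·0.00531 = 0 + j3.336 Ω
Step 3 — With open output, the series arm Z2 and the output shunt Z3 appear in series to ground: Z2 + Z3 = 0 + j3.66 Ω.
Step 4 — Parallel with input shunt Z1: Z_in = Z1 || (Z2 + Z3) = 0 + j3.52 Ω = 3.52∠90.0° Ω.
Step 5 — Source phasor: V = 6.6∠-54.8° V = 3.804 - j5.393 V.
Step 6 — Ohm's law: I = V / Z_total = (3.804 - j5.393) / (0 + j3.52) = -1.532 - j1.081 A.
Step 7 — Convert to polar: |I| = 1.875 A, ∠I = -144.8°.

I = 1.875∠-144.8° A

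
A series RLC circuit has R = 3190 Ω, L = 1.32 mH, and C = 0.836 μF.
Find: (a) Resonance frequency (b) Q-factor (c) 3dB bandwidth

Step 1 — Resonance: ω₀ = 1/√(LC) = 1/√(0.00132·8.36e-07) = 3.01e+04 rad/s.
Step 2 — f₀ = ω₀/(2π) = 4791 Hz.
Step 3 — Series Q: Q = ω₀L/R = 3.01e+04·0.00132/3190 = 0.01246.
Step 4 — Bandwidth: Δω = ω₀/Q = 2.417e+06 rad/s; BW = Δω/(2π) = 3.846e+05 Hz.

(a) f₀ = 4791 Hz  (b) Q = 0.01246  (c) BW = 3.846e+05 Hz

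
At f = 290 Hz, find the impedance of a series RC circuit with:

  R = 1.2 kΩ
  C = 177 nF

Step 1 — Angular frequency: ω = 2π·f = 2π·290 = 1822 rad/s.
Step 2 — Component impedances:
  R: Z = R = 1200 Ω
  C: Z = 1/(jωC) = -j/(ω·C) = 0 - j3101 Ω
Step 3 — Series combination: Z_total = R + C = 1200 - j3101 Ω = 3325∠-68.8° Ω.

Z = 1200 - j3101 Ω = 3325∠-68.8° Ω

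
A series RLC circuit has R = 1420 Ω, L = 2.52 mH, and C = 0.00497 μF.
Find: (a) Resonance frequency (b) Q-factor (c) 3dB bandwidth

Step 1 — Resonance condition Im(Z)=0 gives ω₀ = 1/√(LC).
Step 2 — ω₀ = 1/√(0.00252·4.97e-09) = 2.826e+05 rad/s.
Step 3 — f₀ = ω₀/(2π) = 4.497e+04 Hz.
Step 4 — Series Q: Q = ω₀L/R = 2.826e+05·0.00252/1420 = 0.5015.
Step 5 — 3dB bandwidth: Δω = ω₀/Q = 5.635e+05 rad/s; BW = Δω/(2π) = 8.968e+04 Hz.

(a) f₀ = 4.497e+04 Hz  (b) Q = 0.5015  (c) BW = 8.968e+04 Hz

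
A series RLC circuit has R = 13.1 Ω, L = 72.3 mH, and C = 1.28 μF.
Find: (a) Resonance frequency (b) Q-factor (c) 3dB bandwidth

Step 1 — Resonance: ω₀ = 1/√(LC) = 1/√(0.0723·1.28e-06) = 3287 rad/s.
Step 2 — f₀ = ω₀/(2π) = 523.2 Hz.
Step 3 — Series Q: Q = ω₀L/R = 3287·0.0723/13.1 = 18.14.
Step 4 — Bandwidth: Δω = ω₀/Q = 181.2 rad/s; BW = Δω/(2π) = 28.84 Hz.

(a) f₀ = 523.2 Hz  (b) Q = 18.14  (c) BW = 28.84 Hz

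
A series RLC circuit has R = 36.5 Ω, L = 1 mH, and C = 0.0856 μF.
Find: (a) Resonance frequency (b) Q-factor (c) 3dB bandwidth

Step 1 — Resonance: ω₀ = 1/√(LC) = 1/√(0.001·8.56e-08) = 1.081e+05 rad/s.
Step 2 — f₀ = ω₀/(2π) = 1.72e+04 Hz.
Step 3 — Series Q: Q = ω₀L/R = 1.081e+05·0.001/36.5 = 2.961.
Step 4 — Bandwidth: Δω = ω₀/Q = 3.65e+04 rad/s; BW = Δω/(2π) = 5809 Hz.

(a) f₀ = 1.72e+04 Hz  (b) Q = 2.961  (c) BW = 5809 Hz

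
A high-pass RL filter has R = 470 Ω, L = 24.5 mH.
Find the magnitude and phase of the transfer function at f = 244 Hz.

Step 1 — Angular frequency: ω = 2π·244 = 1533 rad/s.
Step 2 — Transfer function: H(jω) = jωL/(R + jωL).
Step 3 — Numerator jωL = j·37.56; denominator R + jωL = 470 + j37.56.
Step 4 — H = 0.006346 + j0.07941.
Step 5 — Magnitude: |H| = 0.07966 (-22.0 dB); phase: φ = 85.4°.

|H| = 0.07966 (-22.0 dB), φ = 85.4°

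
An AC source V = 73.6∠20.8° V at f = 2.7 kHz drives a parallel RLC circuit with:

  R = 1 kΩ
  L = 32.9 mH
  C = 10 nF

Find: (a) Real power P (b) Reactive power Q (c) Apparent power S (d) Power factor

Step 1 — Angular frequency: ω = 2π·f = 2π·2700 = 1.696e+04 rad/s.
Step 2 — Component impedances:
  R: Z = R = 1000 Ω
  L: Z = jωL = j·1.696e+04·0.0329 = 0 + j558.1 Ω
  C: Z = 1/(jωC) = -j/(ω·C) = 0 - j5895 Ω
Step 3 — Parallel combination: 1/Z_total = 1/R + 1/L + 1/C; Z_total = 275.4 + j446.7 Ω = 524.8∠58.3° Ω.
Step 4 — Source phasor: V = 73.6∠20.8° V = 68.8 + j26.14 V.
Step 5 — Current: I = V / Z = 0.1112 - j0.08547 A = 0.1402∠-37.5° A.
Step 6 — Complex power: S = V·I* = 5.417 + j8.786 VA.
Step 7 — Real power: P = Re(S) = 5.417 W.
Step 8 — Reactive power: Q = Im(S) = 8.786 VAR.
Step 9 — Apparent power: |S| = 10.32 VA.
Step 10 — Power factor: PF = P/|S| = 0.5248 (lagging).

(a) P = 5.417 W  (b) Q = 8.786 VAR  (c) S = 10.32 VA  (d) PF = 0.5248 (lagging)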